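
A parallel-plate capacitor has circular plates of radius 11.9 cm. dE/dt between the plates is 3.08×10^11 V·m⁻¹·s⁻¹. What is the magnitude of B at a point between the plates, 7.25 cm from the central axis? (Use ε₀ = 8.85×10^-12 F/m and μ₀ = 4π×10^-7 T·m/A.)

1.24×10^-7 T

Through the whole plate area (πR² = 0.04449 m²), I_d = ε₀ πR² dE/dt = 0.1213 A.
∮B·dl = μ₀ I_d,enc with I_d,enc = I_d r²/R² = 0.04502 A; so B = μ₀ I_d,enc/(2πr) = 1.24×10^-7 T.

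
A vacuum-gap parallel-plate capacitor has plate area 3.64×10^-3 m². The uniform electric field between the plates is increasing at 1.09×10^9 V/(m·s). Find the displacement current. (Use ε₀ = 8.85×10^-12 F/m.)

I_d = ε₀ A (dE/dt) = (8.85×10^-12)(3.64×10^-3 m²)(1.09×10^9) = 3.51×10^-5 A.

3.51×10^-5 A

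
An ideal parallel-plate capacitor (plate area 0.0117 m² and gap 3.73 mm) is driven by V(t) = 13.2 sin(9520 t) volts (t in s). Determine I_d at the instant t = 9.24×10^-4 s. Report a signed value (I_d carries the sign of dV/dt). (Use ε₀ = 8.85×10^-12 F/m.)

dV/dt = (13.2)(9520)·cos(8.79648) = -1.017×10^5 V/s.
I_d = C dV/dt with C = ε₀A/d = (8.85×10^-12)(0.0117)/(3.73×10^-3) = 2.776×10^-11 F, so I_d = (2.776×10^-11)(-1.017×10^5) = -2.82×10^-6 A.

-2.82×10^-6 A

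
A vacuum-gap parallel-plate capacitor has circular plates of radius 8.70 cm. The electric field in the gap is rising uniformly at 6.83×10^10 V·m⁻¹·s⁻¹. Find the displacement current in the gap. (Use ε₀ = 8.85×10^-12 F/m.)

0.0144 A

I_d = ε₀ A (dE/dt) = (8.85×10^-12)(0.02378 m²)(6.83×10^10) = 0.0144 A.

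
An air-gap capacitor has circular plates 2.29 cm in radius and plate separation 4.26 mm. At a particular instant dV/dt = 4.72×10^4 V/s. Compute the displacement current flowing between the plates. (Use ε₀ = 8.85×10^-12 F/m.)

E = V/d so dE/dt = (dV/dt)/d = 1.108×10^7 V/(m·s), and I_d = ε₀ A dE/dt = (8.85×10^-12)(1.647×10^-3)(1.108×10^7) = 1.62×10^-7 A.

1.62×10^-7 A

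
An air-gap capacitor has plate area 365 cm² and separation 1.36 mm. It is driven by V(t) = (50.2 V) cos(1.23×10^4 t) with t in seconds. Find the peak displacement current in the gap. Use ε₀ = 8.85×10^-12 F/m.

(dE/dt)_max = V₀ω/d = 4.540×10^8 V/(m·s); ω = 1.23×10^4 rad/s.
I_d,max = ε₀ A (dE/dt)_max = (8.85×10^-12)(0.0365)(4.540×10^8) = 1.47×10^-4 A.

1.47×10^-4 A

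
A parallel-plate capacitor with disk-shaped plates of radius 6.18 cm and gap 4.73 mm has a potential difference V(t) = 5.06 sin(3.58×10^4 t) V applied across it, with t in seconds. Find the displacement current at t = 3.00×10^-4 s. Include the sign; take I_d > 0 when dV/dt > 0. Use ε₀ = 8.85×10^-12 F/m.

C = ε₀A/d = (8.85×10^-12)(0.01200)/(4.73×10^-3) = 2.245×10^-11 F. dV/dt = V₀ω·cos(ωt); at ωt = 10.74 rad this factor is -0.2528.
I_d = C dV/dt = (2.245×10^-11)(5.06)(3.58×10^4)(-0.2528) = -1.03×10^-6 A.

-1.03×10^-6 A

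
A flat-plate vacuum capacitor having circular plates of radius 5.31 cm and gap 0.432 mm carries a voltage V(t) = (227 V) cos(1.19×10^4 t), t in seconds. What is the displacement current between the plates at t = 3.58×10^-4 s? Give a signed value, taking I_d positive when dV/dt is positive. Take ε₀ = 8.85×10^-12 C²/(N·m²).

4.41×10^-4 A

dV/dt = (227)(1.19×10^4)·−sin(4.2602) = 2.430×10^6 V/s.
I_d = C dV/dt with C = ε₀A/d = (8.85×10^-12)(8.858×10^-3)/(4.32×10^-4) = 1.815×10^-10 F, so I_d = (1.815×10^-10)(2.430×10^6) = 4.41×10^-4 A.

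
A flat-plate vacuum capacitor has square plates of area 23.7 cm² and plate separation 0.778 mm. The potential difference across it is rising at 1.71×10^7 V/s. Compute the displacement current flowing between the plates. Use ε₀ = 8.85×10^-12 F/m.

4.61×10^-4 A

C = ε₀A/d = (8.85×10^-12)(2.37×10^-3)/(7.78×10^-4) = 2.696×10^-11 F.
I_d = C dV/dt = (2.696×10^-11)(1.71×10^7) = 4.61×10^-4 A.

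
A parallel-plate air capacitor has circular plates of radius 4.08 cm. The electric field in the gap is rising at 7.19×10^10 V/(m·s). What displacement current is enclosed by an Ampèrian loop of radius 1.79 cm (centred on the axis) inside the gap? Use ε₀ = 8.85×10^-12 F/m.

6.41×10^-4 A

Total displacement current: I_d = ε₀(πR²)(dE/dt) = (8.85×10^-12)(5.230×10^-3)(7.19×10^10) = 3.328×10^-3 A.
Through an area πr² the displacement current is I_d·(πr²/πR²) = I_d (r/R)² = 6.41×10^-4 A.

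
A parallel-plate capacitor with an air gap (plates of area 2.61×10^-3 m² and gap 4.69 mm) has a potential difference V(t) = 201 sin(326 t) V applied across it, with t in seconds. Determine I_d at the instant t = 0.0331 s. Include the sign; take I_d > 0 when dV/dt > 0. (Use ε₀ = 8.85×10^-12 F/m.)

-6.57×10^-8 A

dV/dt = (201)(326)·cos(10.7906) = -1.334×10^4 V/s.
I_d = C dV/dt with C = ε₀A/d = (8.85×10^-12)(2.61×10^-3)/(4.69×10^-3) = 4.925×10^-12 F, so I_d = (4.925×10^-12)(-1.334×10^4) = -6.57×10^-8 A.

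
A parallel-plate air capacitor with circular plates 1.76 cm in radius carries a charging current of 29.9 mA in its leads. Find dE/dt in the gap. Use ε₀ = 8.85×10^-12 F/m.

Charge continuity gives I_d = I = 0.0299 A between the plates.
Then dE/dt = I_d/(ε₀A) = 3.47×10^12 V/(m·s).

3.47×10^12 V/(m·s)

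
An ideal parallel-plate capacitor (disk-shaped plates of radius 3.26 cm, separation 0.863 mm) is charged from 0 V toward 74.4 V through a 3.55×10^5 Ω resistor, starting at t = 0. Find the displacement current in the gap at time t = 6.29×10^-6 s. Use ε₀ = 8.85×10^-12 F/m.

C = ε₀A/d = (8.85×10^-12)(3.339×10^-3)/(8.63×10^-4) = 3.424×10^-11 F and τ = RC = 1.216×10^-5 s. I_d in the gap equals the RC charging current.
I_d(t) = (V₀/R) e^(−t/τ) = 2.096×10^-4 · e^(−0.5173) = 1.25×10^-4 A.

1.25×10^-4 A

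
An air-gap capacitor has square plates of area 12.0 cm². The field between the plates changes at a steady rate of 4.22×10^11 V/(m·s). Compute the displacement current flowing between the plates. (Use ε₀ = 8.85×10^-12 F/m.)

The displacement current is ε₀ times dΦ_E/dt = ε₀ A dE/dt = (8.85×10^-12)(1.20×10^-3)(4.22×10^11) = 4.48×10^-3 A.

4.48×10^-3 A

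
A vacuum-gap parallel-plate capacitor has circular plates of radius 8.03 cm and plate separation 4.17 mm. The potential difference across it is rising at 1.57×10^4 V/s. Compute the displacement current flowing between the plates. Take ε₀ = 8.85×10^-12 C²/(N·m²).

6.75×10^-7 A

C = ε₀A/d = (8.85×10^-12)(0.02026)/(4.17×10^-3) = 4.300×10^-11 F.
I_d = C dV/dt = (4.300×10^-11)(1.57×10^4) = 6.75×10^-7 A.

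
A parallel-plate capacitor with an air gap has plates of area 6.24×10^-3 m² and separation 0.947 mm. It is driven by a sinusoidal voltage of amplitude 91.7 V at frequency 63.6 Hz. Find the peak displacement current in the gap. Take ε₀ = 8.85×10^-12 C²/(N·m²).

The displacement current equals the conduction current C dV/dt, which peaks at C V₀ ω.
With C = ε₀A/d = (8.85×10^-12)(6.24×10^-3)/(9.47×10^-4) = 5.831×10^-11 F and ω = 2πf = 399.6 rad/s, I_d,max = (5.831×10^-11)(91.7)(399.6) = 2.14×10^-6 A.

2.14×10^-6 A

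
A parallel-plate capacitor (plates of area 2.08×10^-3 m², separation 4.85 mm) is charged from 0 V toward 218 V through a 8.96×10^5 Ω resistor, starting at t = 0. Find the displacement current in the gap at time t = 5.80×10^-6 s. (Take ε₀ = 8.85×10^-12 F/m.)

C = ε₀A/d = (8.85×10^-12)(2.08×10^-3)/(4.85×10^-3) = 3.795×10^-12 F and τ = RC = 3.400×10^-6 s. I_d in the gap equals the RC charging current.
I_d(t) = (V₀/R) e^(−t/τ) = 2.433×10^-4 · e^(−1.706) = 4.42×10^-5 A.

4.42×10^-5 A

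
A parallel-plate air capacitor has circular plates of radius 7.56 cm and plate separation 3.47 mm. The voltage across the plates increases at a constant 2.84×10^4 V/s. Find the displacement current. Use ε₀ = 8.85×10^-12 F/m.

1.30×10^-6 A

C = ε₀A/d = (8.85×10^-12)(0.01796)/(3.47×10^-3) = 4.581×10^-11 F.
I_d = C dV/dt = (4.581×10^-11)(2.84×10^4) = 1.30×10^-6 A.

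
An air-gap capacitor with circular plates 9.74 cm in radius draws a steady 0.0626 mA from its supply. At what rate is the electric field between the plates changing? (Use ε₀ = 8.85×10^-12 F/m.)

2.37×10^8 V/(m·s)

By continuity, I_d in the gap equals the 0.0626 mA flowing in the wire.
Since I_d = ε₀ A dE/dt, dE/dt = I_d/(ε₀A) = (6.26×10^-5)/((8.85×10^-12)(0.02980)) = 2.37×10^8 V/(m·s).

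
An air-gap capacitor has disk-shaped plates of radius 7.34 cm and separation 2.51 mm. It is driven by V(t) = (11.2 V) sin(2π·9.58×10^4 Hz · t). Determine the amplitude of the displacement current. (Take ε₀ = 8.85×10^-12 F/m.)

The displacement current equals the conduction current C dV/dt, which peaks at C V₀ ω.
With C = ε₀A/d = (8.85×10^-12)(0.01693)/(2.51×10^-3) = 5.969×10^-11 F and ω = 2πf = 6.019×10^5 rad/s, I_d,max = (5.969×10^-11)(11.2)(6.019×10^5) = 4.02×10^-4 A.

4.02×10^-4 A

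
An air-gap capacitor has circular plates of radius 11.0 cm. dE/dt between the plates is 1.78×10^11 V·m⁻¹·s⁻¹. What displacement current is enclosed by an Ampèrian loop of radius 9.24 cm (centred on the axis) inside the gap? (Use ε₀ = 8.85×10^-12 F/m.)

Total displacement current: I_d = ε₀(πR²)(dE/dt) = (8.85×10^-12)(0.03801)(1.78×10^11) = 0.05988 A.
Since J_d is uniform, the enclosed fraction is (r/R)² = 0.7056, giving I_d,enc = 0.0423 A.

0.0423 A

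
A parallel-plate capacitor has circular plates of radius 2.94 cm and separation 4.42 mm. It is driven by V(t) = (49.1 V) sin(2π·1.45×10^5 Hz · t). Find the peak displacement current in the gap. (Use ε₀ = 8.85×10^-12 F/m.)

2.43×10^-4 A

C = ε₀A/d = (8.85×10^-12)(2.715×10^-3)/(4.42×10^-3) = 5.436×10^-12 F; ω = 2πf = 9.111×10^5 rad/s.
I_d = C dV/dt, so |I_d|_max = C V₀ ω = (5.436×10^-12)(49.1)(9.111×10^5) = 2.43×10^-4 A.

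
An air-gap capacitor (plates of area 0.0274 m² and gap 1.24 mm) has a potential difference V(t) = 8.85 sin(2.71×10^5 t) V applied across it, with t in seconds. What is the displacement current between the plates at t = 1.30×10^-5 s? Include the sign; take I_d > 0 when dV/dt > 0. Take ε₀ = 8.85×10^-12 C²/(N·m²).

-4.35×10^-4 A

dV/dt = (8.85)(2.71×10^5)·cos(3.523) = -2.226×10^6 V/s.
I_d = C dV/dt with C = ε₀A/d = (8.85×10^-12)(0.0274)/(1.24×10^-3) = 1.956×10^-10 F, so I_d = (1.956×10^-10)(-2.226×10^6) = -4.35×10^-4 A.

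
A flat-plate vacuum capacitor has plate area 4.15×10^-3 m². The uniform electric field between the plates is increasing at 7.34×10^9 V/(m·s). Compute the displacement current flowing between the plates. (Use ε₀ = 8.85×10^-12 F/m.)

The displacement current is ε₀ times dΦ_E/dt = ε₀ A dE/dt = (8.85×10^-12)(4.15×10^-3)(7.34×10^9) = 2.70×10^-4 A.

2.70×10^-4 A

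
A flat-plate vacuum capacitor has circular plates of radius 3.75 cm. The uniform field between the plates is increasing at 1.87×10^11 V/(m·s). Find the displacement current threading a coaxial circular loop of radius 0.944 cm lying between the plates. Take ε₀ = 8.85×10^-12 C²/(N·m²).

4.63×10^-4 A

Through the whole plate area (πR² = 4.418×10^-3 m²), I_d = ε₀ πR² dE/dt = 7.312×10^-3 A.
Through an area πr² the displacement current is I_d·(πr²/πR²) = I_d (r/R)² = 4.63×10^-4 A.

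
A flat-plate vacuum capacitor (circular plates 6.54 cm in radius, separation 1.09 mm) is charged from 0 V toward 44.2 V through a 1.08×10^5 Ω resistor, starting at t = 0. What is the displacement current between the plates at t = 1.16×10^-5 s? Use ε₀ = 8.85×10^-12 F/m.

1.53×10^-4 A

With C = ε₀A/d = (8.85×10^-12)(0.01344)/(1.09×10^-3) = 1.091×10^-10 F, the time constant is τ = RC = 1.178×10^-5 s, so t/τ = 0.9847 and e^(−t/τ) = 0.3736.
I_d = I_cond = (V₀/R) e^(−t/τ) = (4.093×10^-4)(0.3736) = 1.53×10^-4 A.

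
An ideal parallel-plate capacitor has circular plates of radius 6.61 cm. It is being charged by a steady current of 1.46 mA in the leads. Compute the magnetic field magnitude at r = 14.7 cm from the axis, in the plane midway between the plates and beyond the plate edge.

By continuity the displacement current in the gap matches the conduction current: I_d = 1.46×10^-3 A.
Outside the plates the loop encloses all of I_d, so B·2πr = μ₀ I_d and B = 1.99×10^-9 T.

1.99×10^-9 T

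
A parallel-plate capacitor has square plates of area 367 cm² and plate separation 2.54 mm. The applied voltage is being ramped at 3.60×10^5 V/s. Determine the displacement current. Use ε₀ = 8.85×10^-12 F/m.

4.60×10^-5 A

The displacement current equals the charging current C dV/dt. With C = ε₀A/d = (8.85×10^-12)(0.0367)/(2.54×10^-3) = 1.279×10^-10 F, I_d = (1.279×10^-10)(3.60×10^5) = 4.60×10^-5 A.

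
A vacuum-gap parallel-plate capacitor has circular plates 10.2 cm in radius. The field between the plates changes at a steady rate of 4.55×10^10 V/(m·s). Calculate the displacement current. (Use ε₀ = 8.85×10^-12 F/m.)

0.0132 A

With a uniform field, Φ_E = EA, so I_d = ε₀ A dE/dt = 0.0132 A.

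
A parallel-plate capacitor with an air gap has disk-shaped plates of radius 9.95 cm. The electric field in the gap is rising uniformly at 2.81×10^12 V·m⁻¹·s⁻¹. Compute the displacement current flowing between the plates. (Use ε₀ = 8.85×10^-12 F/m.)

0.773 A

I_d = ε₀ A (dE/dt) = (8.85×10^-12)(0.03110 m²)(2.81×10^12) = 0.773 A.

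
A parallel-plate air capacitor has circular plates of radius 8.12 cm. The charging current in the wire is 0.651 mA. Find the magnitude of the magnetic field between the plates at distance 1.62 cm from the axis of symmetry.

By continuity the displacement current in the gap matches the conduction current: I_d = 6.51×10^-4 A.
For r < R the Ampère–Maxwell law gives B(2πr) = μ₀ I_d (r²/R²), so B = μ₀ I_d r/(2πR²) = (4π×10^-7)(6.51×10^-4)(0.0162)/(2π·0.0812²) = 3.20×10^-10 T.

3.20×10^-10 T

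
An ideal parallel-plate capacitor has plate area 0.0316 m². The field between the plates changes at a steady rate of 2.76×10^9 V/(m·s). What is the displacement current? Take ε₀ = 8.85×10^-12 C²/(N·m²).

The displacement current is ε₀ times dΦ_E/dt = ε₀ A dE/dt = (8.85×10^-12)(0.0316)(2.76×10^9) = 7.72×10^-4 A.

7.72×10^-4 A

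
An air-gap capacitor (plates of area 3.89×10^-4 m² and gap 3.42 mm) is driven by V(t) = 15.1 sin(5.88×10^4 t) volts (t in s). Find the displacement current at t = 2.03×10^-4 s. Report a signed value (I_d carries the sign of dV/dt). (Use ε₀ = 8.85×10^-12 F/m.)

7.22×10^-7 A

C = ε₀A/d = (8.85×10^-12)(3.89×10^-4)/(3.42×10^-3) = 1.007×10^-12 F. dV/dt = V₀ω·cos(ωt); at ωt = 11.9364 rad this factor is 0.8080.
I_d = C dV/dt = (1.007×10^-12)(15.1)(5.88×10^4)(0.8080) = 7.22×10^-7 A.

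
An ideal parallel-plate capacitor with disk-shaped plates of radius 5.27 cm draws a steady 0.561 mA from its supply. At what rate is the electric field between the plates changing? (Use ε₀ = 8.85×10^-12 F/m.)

7.27×10^9 V/(m·s)

By continuity, I_d in the gap equals the 0.561 mA flowing in the wire.
Then dE/dt = I_d/(ε₀A) = 7.27×10^9 V/(m·s).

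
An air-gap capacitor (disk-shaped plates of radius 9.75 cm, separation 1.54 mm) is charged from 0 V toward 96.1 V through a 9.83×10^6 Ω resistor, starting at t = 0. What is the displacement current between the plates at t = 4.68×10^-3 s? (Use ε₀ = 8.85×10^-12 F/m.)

With C = ε₀A/d = (8.85×10^-12)(0.02986)/(1.54×10^-3) = 1.716×10^-10 F, the time constant is τ = RC = 1.687×10^-3 s, so t/τ = 2.774 and e^(−t/τ) = 0.06241.
I_d = I_cond = (V₀/R) e^(−t/τ) = (9.776×10^-6)(0.06241) = 6.10×10^-7 A.

6.10×10^-7 A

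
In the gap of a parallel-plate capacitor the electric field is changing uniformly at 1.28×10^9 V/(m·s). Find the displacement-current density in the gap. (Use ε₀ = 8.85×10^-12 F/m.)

J_d = ε₀ dE/dt = (8.85×10^-12)(1.28×10^9) = 0.0113 A/m².

0.0113 A/m²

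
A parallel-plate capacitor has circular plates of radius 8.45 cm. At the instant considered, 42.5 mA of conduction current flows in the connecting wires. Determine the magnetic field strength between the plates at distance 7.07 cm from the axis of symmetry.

No conduction current crosses the gap, so I_d there equals the 0.0425 A in the leads.
∮B·dl = μ₀ I_d,enc with I_d,enc = I_d r²/R² = 0.02975 A; so B = μ₀ I_d,enc/(2πr) = 8.42×10^-8 T.

8.42×10^-8 T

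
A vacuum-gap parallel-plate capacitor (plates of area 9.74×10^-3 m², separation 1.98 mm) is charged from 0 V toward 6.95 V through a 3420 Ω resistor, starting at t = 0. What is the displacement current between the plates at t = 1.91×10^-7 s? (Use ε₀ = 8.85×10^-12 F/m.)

With C = ε₀A/d = (8.85×10^-12)(9.74×10^-3)/(1.98×10^-3) = 4.353×10^-11 F, the time constant is τ = RC = 1.489×10^-7 s, so t/τ = 1.283 and e^(−t/τ) = 0.2772.
I_d = I_cond = (V₀/R) e^(−t/τ) = (2.032×10^-3)(0.2772) = 5.63×10^-4 A.

5.63×10^-4 A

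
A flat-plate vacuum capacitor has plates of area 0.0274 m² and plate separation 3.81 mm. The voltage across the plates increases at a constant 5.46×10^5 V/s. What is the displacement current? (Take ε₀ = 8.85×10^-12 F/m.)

C = ε₀A/d = (8.85×10^-12)(0.0274)/(3.81×10^-3) = 6.365×10^-11 F.
I_d = C dV/dt = (6.365×10^-11)(5.46×10^5) = 3.48×10^-5 A.

3.48×10^-5 A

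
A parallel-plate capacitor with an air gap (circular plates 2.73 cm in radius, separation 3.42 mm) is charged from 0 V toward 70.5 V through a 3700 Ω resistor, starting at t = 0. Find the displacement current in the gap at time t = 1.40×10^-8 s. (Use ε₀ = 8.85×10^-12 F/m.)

With C = ε₀A/d = (8.85×10^-12)(2.341×10^-3)/(3.42×10^-3) = 6.058×10^-12 F, the time constant is τ = RC = 2.241×10^-8 s, so t/τ = 0.6247 and e^(−t/τ) = 0.5354.
I_d = I_cond = (V₀/R) e^(−t/τ) = (0.01905)(0.5354) = 0.0102 A.

0.0102 A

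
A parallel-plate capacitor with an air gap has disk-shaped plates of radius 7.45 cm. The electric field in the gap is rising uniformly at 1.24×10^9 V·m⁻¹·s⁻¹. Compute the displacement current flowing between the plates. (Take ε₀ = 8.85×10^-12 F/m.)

1.91×10^-4 A

The displacement current is ε₀ times dΦ_E/dt = ε₀ A dE/dt = (8.85×10^-12)(0.01744)(1.24×10^9) = 1.91×10^-4 A.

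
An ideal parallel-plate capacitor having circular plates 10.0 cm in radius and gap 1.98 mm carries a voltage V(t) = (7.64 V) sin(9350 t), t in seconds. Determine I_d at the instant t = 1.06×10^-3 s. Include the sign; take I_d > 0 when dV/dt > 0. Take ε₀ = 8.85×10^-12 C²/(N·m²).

-8.87×10^-6 A

dE/dt = (V₀ω/d)·cos(ωt) with ωt = 9.911 rad: (7.64)(9350)(-0.8841)/(1.98×10^-3) = -3.190×10^7 V/(m·s).
I_d = ε₀ A dE/dt = (8.85×10^-12)(0.03142)(-3.190×10^7) = -8.87×10^-6 A.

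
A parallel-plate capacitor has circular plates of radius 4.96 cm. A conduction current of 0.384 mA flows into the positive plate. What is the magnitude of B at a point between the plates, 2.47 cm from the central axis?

By continuity the displacement current in the gap matches the conduction current: I_d = 3.84×10^-4 A.
∮B·dl = μ₀ I_d,enc with I_d,enc = I_d r²/R² = 9.523×10^-5 A; so B = μ₀ I_d,enc/(2πr) = 7.71×10^-10 T.

7.71×10^-10 T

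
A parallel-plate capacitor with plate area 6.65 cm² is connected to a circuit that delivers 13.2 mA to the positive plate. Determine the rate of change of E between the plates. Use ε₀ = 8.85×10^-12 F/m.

By continuity, I_d in the gap equals the 13.2 mA flowing in the wire.
Then dE/dt = I_d/(ε₀A) = 2.24×10^12 V/(m·s).

2.24×10^12 V/(m·s)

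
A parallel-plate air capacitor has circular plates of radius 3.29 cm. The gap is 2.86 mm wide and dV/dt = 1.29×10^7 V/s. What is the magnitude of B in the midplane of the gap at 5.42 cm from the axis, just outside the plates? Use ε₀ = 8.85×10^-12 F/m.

5.01×10^-10 T

With E = V/d, dE/dt = 4.510×10^9 V/(m·s) and πR² = 3.400×10^-3 m², giving I_d = ε₀ πR² dE/dt = 1.357×10^-4 A.
For r ≥ R the full I_d is enclosed: B = μ₀ I_d/(2πr) = (4π×10^-7)(1.357×10^-4)/(2π·0.0542) = 5.01×10^-10 T.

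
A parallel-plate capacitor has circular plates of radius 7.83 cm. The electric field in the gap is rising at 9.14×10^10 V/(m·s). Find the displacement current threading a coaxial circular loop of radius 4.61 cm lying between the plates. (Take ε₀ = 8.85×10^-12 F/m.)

5.40×10^-3 A

I_d = ε₀ dΦ_E/dt = ε₀ πR² (dE/dt) = (8.85×10^-12)(0.01926)(9.14×10^10) = 0.01558 A through the full plate area.
The field is uniform, so I_d,enc = I_d (r/R)² = (0.01558)(4.61/7.83)² = 5.40×10^-3 A.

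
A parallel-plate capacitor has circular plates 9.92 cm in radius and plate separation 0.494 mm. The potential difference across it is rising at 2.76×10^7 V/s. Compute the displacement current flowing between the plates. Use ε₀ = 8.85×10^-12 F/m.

E = V/d so dE/dt = (dV/dt)/d = 5.587×10^10 V/(m·s), and I_d = ε₀ A dE/dt = (8.85×10^-12)(0.03092)(5.587×10^10) = 0.0153 A.

0.0153 A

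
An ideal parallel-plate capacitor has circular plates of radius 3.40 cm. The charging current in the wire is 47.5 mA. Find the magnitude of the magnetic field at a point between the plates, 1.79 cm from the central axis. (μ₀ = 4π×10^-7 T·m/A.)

By continuity the displacement current in the gap matches the conduction current: I_d = 0.0475 A.
An Ampèrian loop of radius r encloses a fraction (r/R)² of I_d. Then B·2πr = μ₀ I_d (r/R)², giving B = μ₀ I_d r/(2πR²) = 1.47×10^-7 T.

1.47×10^-7 T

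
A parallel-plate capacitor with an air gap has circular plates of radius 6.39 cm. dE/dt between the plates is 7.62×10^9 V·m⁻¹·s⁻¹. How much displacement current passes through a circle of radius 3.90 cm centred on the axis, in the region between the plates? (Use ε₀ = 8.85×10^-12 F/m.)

3.22×10^-4 A

Through the whole plate area (πR² = 0.01283 m²), I_d = ε₀ πR² dE/dt = 8.652×10^-4 A.
The field is uniform, so I_d,enc = I_d (r/R)² = (8.652×10^-4)(3.90/6.39)² = 3.22×10^-4 A.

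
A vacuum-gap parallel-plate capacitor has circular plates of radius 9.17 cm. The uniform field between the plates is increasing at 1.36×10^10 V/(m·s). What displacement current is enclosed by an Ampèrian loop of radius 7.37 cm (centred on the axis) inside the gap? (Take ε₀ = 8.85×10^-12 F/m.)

I_d = ε₀ dΦ_E/dt = ε₀ πR² (dE/dt) = (8.85×10^-12)(0.02642)(1.36×10^10) = 3.180×10^-3 A through the full plate area.
The field is uniform, so I_d,enc = I_d (r/R)² = (3.180×10^-3)(7.37/9.17)² = 2.05×10^-3 A.

2.05×10^-3 A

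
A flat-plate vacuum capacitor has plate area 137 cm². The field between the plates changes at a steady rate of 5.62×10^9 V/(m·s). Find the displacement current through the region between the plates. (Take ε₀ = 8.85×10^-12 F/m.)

With a uniform field, Φ_E = EA, so I_d = ε₀ A dE/dt = 6.81×10^-4 A.

6.81×10^-4 A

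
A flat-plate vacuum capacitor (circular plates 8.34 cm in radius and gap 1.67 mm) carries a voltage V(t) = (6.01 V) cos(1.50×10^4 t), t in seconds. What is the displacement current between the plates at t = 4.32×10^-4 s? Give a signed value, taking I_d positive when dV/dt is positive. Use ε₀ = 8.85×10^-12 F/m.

dE/dt = (V₀ω/d)·−sin(ωt) with ωt = 6.48 rad: (6.01)(1.50×10^4)(-0.1955)/(1.67×10^-3) = -1.055×10^7 V/(m·s).
I_d = ε₀ A dE/dt = (8.85×10^-12)(0.02185)(-1.055×10^7) = -2.04×10^-6 A.

-2.04×10^-6 A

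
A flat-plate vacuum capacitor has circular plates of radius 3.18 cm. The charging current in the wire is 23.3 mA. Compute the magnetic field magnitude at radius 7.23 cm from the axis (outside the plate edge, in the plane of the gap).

6.45×10^-8 T

By continuity the displacement current in the gap matches the conduction current: I_d = 0.0233 A.
For r ≥ R the full I_d is enclosed: B = μ₀ I_d/(2πr) = (4π×10^-7)(0.0233)/(2π·0.0723) = 6.45×10^-8 T.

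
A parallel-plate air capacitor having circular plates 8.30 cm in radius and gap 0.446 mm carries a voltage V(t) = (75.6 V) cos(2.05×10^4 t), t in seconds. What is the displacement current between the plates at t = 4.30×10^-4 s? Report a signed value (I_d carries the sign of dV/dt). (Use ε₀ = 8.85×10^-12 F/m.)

dV/dt = (75.6)(2.05×10^4)·−sin(8.815) = -8.875×10^5 V/s.
I_d = C dV/dt with C = ε₀A/d = (8.85×10^-12)(0.02164)/(4.46×10^-4) = 4.294×10^-10 F, so I_d = (4.294×10^-10)(-8.875×10^5) = -3.81×10^-4 A.

-3.81×10^-4 A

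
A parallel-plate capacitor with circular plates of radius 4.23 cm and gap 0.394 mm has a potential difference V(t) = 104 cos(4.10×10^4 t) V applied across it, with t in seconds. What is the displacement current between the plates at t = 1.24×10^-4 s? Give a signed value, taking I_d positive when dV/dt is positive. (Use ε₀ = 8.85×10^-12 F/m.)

dV/dt = (104)(4.10×10^4)·−sin(5.084) = 3.973×10^6 V/s.
I_d = C dV/dt with C = ε₀A/d = (8.85×10^-12)(5.621×10^-3)/(3.94×10^-4) = 1.263×10^-10 F, so I_d = (1.263×10^-10)(3.973×10^6) = 5.02×10^-4 A.

5.02×10^-4 A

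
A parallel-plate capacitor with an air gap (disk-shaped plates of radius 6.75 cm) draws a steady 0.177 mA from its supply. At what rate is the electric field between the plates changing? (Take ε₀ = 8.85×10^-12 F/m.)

By continuity, I_d in the gap equals the 0.177 mA flowing in the wire.
Inverting I_d = ε₀ A dE/dt gives dE/dt = 1.77×10^-4 / (8.85×10^-12 · 0.01431) = 1.40×10^9 V/(m·s).

1.40×10^9 V/(m·s)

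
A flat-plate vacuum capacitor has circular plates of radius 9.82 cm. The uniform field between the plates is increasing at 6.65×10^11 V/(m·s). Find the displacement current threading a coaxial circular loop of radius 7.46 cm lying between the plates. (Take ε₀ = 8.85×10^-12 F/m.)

0.103 A

Through the whole plate area (πR² = 0.03030 m²), I_d = ε₀ πR² dE/dt = 0.1783 A.
Through an area πr² the displacement current is I_d·(πr²/πR²) = I_d (r/R)² = 0.103 A.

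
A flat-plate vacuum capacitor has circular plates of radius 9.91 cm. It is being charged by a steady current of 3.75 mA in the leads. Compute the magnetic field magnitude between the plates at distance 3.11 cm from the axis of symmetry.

2.38×10^-9 T

By continuity the displacement current in the gap matches the conduction current: I_d = 3.75×10^-3 A.
An Ampèrian loop of radius r encloses a fraction (r/R)² of I_d. Then B·2πr = μ₀ I_d (r/R)², giving B = μ₀ I_d r/(2πR²) = 2.38×10^-9 T.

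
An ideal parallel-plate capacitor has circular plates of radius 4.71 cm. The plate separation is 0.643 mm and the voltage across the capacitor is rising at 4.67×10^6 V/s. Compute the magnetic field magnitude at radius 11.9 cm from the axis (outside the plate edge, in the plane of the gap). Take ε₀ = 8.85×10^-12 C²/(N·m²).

7.53×10^-10 T

I_d = C dV/dt with C = ε₀πR²/d = 9.592×10^-11 F, so I_d = (9.592×10^-11)(4.67×10^6) = 4.479×10^-4 A.
For r ≥ R the full I_d is enclosed: B = μ₀ I_d/(2πr) = (4π×10^-7)(4.479×10^-4)/(2π·0.119) = 7.53×10^-10 T.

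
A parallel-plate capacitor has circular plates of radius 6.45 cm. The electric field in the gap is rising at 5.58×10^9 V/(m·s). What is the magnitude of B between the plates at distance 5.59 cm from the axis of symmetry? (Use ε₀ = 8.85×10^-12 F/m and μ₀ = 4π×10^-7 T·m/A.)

Through the whole plate area (πR² = 0.01307 m²), I_d = ε₀ πR² dE/dt = 6.454×10^-4 A.
For r < R the Ampère–Maxwell law gives B(2πr) = μ₀ I_d (r²/R²), so B = μ₀ I_d r/(2πR²) = (4π×10^-7)(6.454×10^-4)(0.0559)/(2π·0.0645²) = 1.73×10^-9 T.

1.73×10^-9 T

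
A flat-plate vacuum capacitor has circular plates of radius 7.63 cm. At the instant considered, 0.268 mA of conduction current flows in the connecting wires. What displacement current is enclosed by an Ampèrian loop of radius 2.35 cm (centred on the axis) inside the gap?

2.54×10^-5 A

Between the plates the displacement current equals the wire current: I_d = 0.268 mA = 2.68×10^-4 A.
Through an area πr² the displacement current is I_d·(πr²/πR²) = I_d (r/R)² = 2.54×10^-5 A.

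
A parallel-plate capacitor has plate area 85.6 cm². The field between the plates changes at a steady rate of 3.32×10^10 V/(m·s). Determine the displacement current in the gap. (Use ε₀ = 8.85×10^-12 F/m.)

2.52×10^-3 A

I_d = ε₀ A (dE/dt) = (8.85×10^-12)(8.56×10^-3 m²)(3.32×10^10) = 2.52×10^-3 A.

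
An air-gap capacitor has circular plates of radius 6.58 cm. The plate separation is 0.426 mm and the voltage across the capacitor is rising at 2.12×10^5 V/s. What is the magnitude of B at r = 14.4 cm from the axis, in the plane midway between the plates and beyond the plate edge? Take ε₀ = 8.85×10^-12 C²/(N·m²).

8.32×10^-11 T

dE/dt = (dV/dt)/d = 4.977×10^8 V/(m·s); I_d = ε₀(πR²)(dE/dt) = (8.85×10^-12)(0.01360)(4.977×10^8) = 5.990×10^-5 A.
With r > R the enclosed displacement current is the full I_d; B = μ₀ I_d / (2πr) = 8.32×10^-11 T.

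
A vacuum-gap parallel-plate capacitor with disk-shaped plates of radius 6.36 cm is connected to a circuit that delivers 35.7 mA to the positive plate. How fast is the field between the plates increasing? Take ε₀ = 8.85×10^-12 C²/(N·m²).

The displacement current between the plates equals the conduction current, I_d = 35.7 mA.
Then dE/dt = I_d/(ε₀A) = 3.17×10^11 V/(m·s).

3.17×10^11 V/(m·s)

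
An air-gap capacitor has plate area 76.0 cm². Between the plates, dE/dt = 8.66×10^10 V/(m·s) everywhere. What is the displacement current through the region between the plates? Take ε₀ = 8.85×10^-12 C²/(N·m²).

5.82×10^-3 A

I_d = ε₀ A (dE/dt) = (8.85×10^-12)(7.60×10^-3 m²)(8.66×10^10) = 5.82×10^-3 A.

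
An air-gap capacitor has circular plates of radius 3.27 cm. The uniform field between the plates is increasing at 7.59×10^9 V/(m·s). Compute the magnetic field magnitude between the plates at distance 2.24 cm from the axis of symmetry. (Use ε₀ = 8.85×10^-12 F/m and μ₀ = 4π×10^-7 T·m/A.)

Through the whole plate area (πR² = 3.359×10^-3 m²), I_d = ε₀ πR² dE/dt = 2.256×10^-4 A.
An Ampèrian loop of radius r encloses a fraction (r/R)² of I_d. Then B·2πr = μ₀ I_d (r/R)², giving B = μ₀ I_d r/(2πR²) = 9.45×10^-10 T.

9.45×10^-10 T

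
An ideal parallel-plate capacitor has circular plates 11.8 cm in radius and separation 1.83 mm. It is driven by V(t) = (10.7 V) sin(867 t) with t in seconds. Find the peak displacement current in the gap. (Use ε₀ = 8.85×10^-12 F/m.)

1.96×10^-6 A

C = ε₀A/d = (8.85×10^-12)(0.04374)/(1.83×10^-3) = 2.115×10^-10 F; ω = 867 rad/s.
I_d = C dV/dt, so |I_d|_max = C V₀ ω = (2.115×10^-10)(10.7)(867) = 1.96×10^-6 A.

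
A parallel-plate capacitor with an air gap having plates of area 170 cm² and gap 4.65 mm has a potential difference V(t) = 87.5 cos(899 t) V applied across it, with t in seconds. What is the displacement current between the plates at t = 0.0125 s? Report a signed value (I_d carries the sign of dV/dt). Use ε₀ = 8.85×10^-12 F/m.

C = ε₀A/d = (8.85×10^-12)(0.0170)/(4.65×10^-3) = 3.235×10^-11 F. dV/dt = V₀ω·−sin(ωt); at ωt = 11.2375 rad this factor is 0.9709.
I_d = C dV/dt = (3.235×10^-11)(87.5)(899)(0.9709) = 2.47×10^-6 A.

2.47×10^-6 A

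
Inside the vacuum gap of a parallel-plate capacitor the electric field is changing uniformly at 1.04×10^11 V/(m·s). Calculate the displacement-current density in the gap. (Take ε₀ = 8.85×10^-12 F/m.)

J_d = ε₀ dE/dt = (8.85×10^-12)(1.04×10^11) = 0.920 A/m².

0.920 A/m²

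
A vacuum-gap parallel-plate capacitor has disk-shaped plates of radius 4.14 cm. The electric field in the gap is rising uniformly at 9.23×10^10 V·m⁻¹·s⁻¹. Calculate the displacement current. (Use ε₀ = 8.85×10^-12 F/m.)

The displacement current is ε₀ times dΦ_E/dt = ε₀ A dE/dt = (8.85×10^-12)(5.385×10^-3)(9.23×10^10) = 4.40×10^-3 A.

4.40×10^-3 A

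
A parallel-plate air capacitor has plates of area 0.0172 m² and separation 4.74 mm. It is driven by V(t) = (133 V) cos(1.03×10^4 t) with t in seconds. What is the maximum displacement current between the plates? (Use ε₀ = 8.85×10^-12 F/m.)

(dE/dt)_max = V₀ω/d = 2.890×10^8 V/(m·s); ω = 1.03×10^4 rad/s.
I_d,max = ε₀ A (dE/dt)_max = (8.85×10^-12)(0.0172)(2.890×10^8) = 4.40×10^-5 A.

4.40×10^-5 A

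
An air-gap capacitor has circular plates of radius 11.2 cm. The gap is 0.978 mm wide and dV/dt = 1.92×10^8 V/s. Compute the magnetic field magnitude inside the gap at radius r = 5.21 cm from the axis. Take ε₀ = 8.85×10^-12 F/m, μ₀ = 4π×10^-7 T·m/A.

I_d = C dV/dt with C = ε₀πR²/d = 3.566×10^-10 F, so I_d = (3.566×10^-10)(1.92×10^8) = 0.06847 A.
For r < R the Ampère–Maxwell law gives B(2πr) = μ₀ I_d (r²/R²), so B = μ₀ I_d r/(2πR²) = (4π×10^-7)(0.06847)(0.0521)/(2π·0.112²) = 5.69×10^-8 T.

5.69×10^-8 T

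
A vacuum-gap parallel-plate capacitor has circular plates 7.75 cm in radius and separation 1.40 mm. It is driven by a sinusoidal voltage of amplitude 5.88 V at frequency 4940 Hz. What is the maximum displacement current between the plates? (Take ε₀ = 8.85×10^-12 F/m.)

2.18×10^-5 A

C = ε₀A/d = (8.85×10^-12)(0.01887)/(1.40×10^-3) = 1.193×10^-10 F; ω = 2πf = 3.104×10^4 rad/s.
I_d = C dV/dt, so |I_d|_max = C V₀ ω = (1.193×10^-10)(5.88)(3.104×10^4) = 2.18×10^-5 A.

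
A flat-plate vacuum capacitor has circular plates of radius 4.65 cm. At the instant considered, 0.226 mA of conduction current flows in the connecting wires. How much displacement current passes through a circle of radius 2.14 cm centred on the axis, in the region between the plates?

4.79×10^-5 A

Between the plates the displacement current equals the wire current: I_d = 0.226 mA = 2.26×10^-4 A.
The field is uniform, so I_d,enc = I_d (r/R)² = (2.26×10^-4)(2.14/4.65)² = 4.79×10^-5 A.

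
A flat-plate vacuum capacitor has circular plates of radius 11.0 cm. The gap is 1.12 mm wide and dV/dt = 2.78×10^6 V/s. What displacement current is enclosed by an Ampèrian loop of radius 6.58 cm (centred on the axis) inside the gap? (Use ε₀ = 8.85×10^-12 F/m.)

2.99×10^-4 A

dE/dt = (dV/dt)/d = 2.482×10^9 V/(m·s); I_d = ε₀(πR²)(dE/dt) = (8.85×10^-12)(0.03801)(2.482×10^9) = 8.349×10^-4 A.
Through an area πr² the displacement current is I_d·(πr²/πR²) = I_d (r/R)² = 2.99×10^-4 A.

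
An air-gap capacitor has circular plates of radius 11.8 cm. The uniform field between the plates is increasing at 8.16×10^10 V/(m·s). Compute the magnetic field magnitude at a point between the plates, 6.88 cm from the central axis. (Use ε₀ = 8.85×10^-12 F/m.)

3.12×10^-8 T

Total displacement current: I_d = ε₀(πR²)(dE/dt) = (8.85×10^-12)(0.04374)(8.16×10^10) = 0.03159 A.
An Ampèrian loop of radius r encloses a fraction (r/R)² of I_d. Then B·2πr = μ₀ I_d (r/R)², giving B = μ₀ I_d r/(2πR²) = 3.12×10^-8 T.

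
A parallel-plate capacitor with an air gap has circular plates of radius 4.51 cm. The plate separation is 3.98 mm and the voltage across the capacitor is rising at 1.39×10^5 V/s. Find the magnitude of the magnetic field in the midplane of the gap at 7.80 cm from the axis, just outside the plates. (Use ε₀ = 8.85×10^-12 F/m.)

dE/dt = (dV/dt)/d = 3.492×10^7 V/(m·s); I_d = ε₀(πR²)(dE/dt) = (8.85×10^-12)(6.390×10^-3)(3.492×10^7) = 1.975×10^-6 A.
For r ≥ R the full I_d is enclosed: B = μ₀ I_d/(2πr) = (4π×10^-7)(1.975×10^-6)/(2π·0.0780) = 5.06×10^-12 T.

5.06×10^-12 T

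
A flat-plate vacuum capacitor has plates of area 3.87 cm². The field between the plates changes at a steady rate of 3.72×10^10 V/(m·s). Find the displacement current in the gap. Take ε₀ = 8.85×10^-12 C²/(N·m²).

The displacement current is ε₀ times dΦ_E/dt = ε₀ A dE/dt = (8.85×10^-12)(3.87×10^-4)(3.72×10^10) = 1.27×10^-4 A.

1.27×10^-4 A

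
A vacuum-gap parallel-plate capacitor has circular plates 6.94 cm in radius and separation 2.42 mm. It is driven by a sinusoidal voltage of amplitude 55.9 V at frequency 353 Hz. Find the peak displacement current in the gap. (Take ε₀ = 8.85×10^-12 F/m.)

6.86×10^-6 A

C = ε₀A/d = (8.85×10^-12)(0.01513)/(2.42×10^-3) = 5.533×10^-11 F; ω = 2πf = 2218 rad/s.
I_d = C dV/dt, so |I_d|_max = C V₀ ω = (5.533×10^-11)(55.9)(2218) = 6.86×10^-6 A.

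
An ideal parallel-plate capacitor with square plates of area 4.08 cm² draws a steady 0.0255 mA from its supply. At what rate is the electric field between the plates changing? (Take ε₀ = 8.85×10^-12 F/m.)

By continuity, I_d in the gap equals the 0.0255 mA flowing in the wire.
Then dE/dt = I_d/(ε₀A) = 7.06×10^9 V/(m·s).

7.06×10^9 V/(m·s)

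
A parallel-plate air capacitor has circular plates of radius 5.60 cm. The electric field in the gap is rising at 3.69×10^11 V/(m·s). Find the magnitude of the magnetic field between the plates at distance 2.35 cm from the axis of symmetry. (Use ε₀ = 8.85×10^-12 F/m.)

I_d = ε₀ dΦ_E/dt = ε₀ πR² (dE/dt) = (8.85×10^-12)(9.852×10^-3)(3.69×10^11) = 0.03217 A through the full plate area.
∮B·dl = μ₀ I_d,enc with I_d,enc = I_d r²/R² = 5.665×10^-3 A; so B = μ₀ I_d,enc/(2πr) = 4.82×10^-8 T.

4.82×10^-8 T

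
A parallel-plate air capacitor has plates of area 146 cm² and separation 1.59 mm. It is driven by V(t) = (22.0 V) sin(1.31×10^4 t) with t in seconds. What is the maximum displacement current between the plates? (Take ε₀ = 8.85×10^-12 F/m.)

C = ε₀A/d = (8.85×10^-12)(0.0146)/(1.59×10^-3) = 8.126×10^-11 F; ω = 1.31×10^4 rad/s.
I_d = C dV/dt, so |I_d|_max = C V₀ ω = (8.126×10^-11)(22.0)(1.31×10^4) = 2.34×10^-5 A.

2.34×10^-5 A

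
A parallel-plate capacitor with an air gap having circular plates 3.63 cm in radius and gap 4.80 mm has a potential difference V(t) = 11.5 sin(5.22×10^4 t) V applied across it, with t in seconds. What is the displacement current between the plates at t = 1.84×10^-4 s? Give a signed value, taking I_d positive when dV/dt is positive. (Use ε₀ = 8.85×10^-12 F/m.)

dE/dt = (V₀ω/d)·cos(ωt) with ωt = 9.6048 rad: (11.5)(5.22×10^4)(-0.9838)/(4.80×10^-3) = -1.230×10^8 V/(m·s).
I_d = ε₀ A dE/dt = (8.85×10^-12)(4.140×10^-3)(-1.230×10^8) = -4.51×10^-6 A.

-4.51×10^-6 A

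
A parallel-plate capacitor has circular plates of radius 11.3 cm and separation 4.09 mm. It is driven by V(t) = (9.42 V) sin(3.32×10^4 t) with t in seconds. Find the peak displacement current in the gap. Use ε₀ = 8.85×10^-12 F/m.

(dE/dt)_max = V₀ω/d = 7.647×10^7 V/(m·s); ω = 3.32×10^4 rad/s.
I_d,max = ε₀ A (dE/dt)_max = (8.85×10^-12)(0.04011)(7.647×10^7) = 2.71×10^-5 A.

2.71×10^-5 A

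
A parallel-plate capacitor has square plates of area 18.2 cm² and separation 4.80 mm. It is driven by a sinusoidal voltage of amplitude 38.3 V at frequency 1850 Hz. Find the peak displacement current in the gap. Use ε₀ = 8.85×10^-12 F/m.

1.49×10^-6 A

The displacement current equals the conduction current C dV/dt, which peaks at C V₀ ω.
With C = ε₀A/d = (8.85×10^-12)(1.82×10^-3)/(4.80×10^-3) = 3.356×10^-12 F and ω = 2πf = 1.162×10^4 rad/s, I_d,max = (3.356×10^-12)(38.3)(1.162×10^4) = 1.49×10^-6 A.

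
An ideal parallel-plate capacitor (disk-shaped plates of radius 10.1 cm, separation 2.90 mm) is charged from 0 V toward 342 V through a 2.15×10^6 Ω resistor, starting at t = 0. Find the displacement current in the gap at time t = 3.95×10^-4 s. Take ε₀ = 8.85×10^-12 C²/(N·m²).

2.43×10^-5 A

With C = ε₀A/d = (8.85×10^-12)(0.03205)/(2.90×10^-3) = 9.781×10^-11 F, the time constant is τ = RC = 2.103×10^-4 s, so t/τ = 1.878 and e^(−t/τ) = 0.1529.
I_d = I_cond = (V₀/R) e^(−t/τ) = (1.591×10^-4)(0.1529) = 2.43×10^-5 A.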